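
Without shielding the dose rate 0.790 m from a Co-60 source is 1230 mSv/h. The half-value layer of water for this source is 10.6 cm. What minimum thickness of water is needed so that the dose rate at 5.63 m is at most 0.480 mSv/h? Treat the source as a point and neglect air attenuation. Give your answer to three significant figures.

60.0 cm

At 5.63 m, distance alone gives 1230 × (0.790/5.63)² = 1230 × 0.01969 = 24.22 mSv/h.
Further attenuation needed: 24.22/0.480 = 50.46.
n = log₂(50.46) = 5.657 half-value layers.
Thickness = 5.657 × 10.6 cm = 59.96 cm.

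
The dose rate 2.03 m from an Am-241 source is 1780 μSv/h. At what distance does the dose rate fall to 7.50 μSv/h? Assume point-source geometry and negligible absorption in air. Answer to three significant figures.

31.3 m

Applying the 1/r² law, d₂ = d₁·√(I₁/I₂).
I₁/I₂ = 1780/7.50 = 237.3, so d₂ = 2.03 × √237.3 = 31.27 m.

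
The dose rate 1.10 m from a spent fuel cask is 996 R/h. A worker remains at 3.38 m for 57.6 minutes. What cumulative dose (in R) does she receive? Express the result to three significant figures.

101 R

Since intensity falls as 1/r², rate at 3.38 m:
996 × (1.10/3.38)² = 996 × 0.1059 = 105.5 R/h.
Dose = rate × time = 105.5 R/h × 0.9600 h = 101.3 R.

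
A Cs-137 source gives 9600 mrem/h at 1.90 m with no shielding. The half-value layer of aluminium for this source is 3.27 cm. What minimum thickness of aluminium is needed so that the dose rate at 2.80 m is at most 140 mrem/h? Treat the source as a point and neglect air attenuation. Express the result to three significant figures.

At 2.80 m, distance alone gives 9600 × (1.90/2.80)² = 9600 × 0.4605 = 4421 mrem/h.
Further attenuation needed: 4421/140 = 31.58.
n = log₂(31.58) = 4.981 half-value layers.
Thickness = 4.981 × 3.27 cm = 16.29 cm.

16.3 cm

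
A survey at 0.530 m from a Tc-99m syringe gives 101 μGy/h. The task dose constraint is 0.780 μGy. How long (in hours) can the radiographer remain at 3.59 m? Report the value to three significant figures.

Intensity scales as (d₁/d₂)², so rate at 3.59 m:
(0.530/3.59)² = 0.02180, so 101 × 0.02180 = 2.202 μGy/h.
Stay time = 0.780 μGy ÷ 2.202 μGy/h = 0.3542 h.

0.354 h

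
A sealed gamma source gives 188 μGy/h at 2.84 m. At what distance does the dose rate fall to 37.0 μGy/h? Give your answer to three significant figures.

Applying the 1/r² law, d₂ = d₁·√(I₁/I₂).
I₁/I₂ = 188/37.0 = 5.081, so d₂ = 2.84 × √5.081 = 6.402 m.

6.40 m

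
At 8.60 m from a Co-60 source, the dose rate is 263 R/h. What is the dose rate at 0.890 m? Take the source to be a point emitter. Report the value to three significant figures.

Applying the 1/r² law, the rate at 0.890 m is
(8.60/0.890)² = 93.37, so 263 × 93.37 = 24560 R/h.

24600 R/h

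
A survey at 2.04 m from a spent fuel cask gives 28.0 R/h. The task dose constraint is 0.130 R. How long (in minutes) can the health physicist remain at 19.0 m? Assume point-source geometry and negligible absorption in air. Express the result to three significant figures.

24.2 min

Applying the 1/r² law, rate at 19.0 m:
28.0 × (2.04/19.0)² = 28.0 × 0.01153 = 0.3228 R/h.
Stay time = 0.130 R ÷ 0.3228 R/h = 0.4027 h = 24.16 min.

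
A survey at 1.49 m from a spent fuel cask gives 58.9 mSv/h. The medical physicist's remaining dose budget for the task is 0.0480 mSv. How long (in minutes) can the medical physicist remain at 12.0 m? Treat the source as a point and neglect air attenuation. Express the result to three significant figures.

Using I₁d₁² = I₂d₂², rate at 12.0 m:
58.9 × (1.49/12.0)² = 58.9 × 0.01542 = 0.9082 mSv/h.
Stay time = 0.0480 mSv ÷ 0.9082 mSv/h = 0.05285 h = 3.171 min.

3.17 min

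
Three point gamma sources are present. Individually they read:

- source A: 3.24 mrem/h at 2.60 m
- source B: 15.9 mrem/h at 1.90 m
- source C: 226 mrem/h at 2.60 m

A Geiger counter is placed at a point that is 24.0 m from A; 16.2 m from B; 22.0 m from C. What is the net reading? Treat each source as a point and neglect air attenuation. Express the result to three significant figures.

Each source contributes Iᵢ·(dᵢ/rᵢ)²; contributions add.
A: 3.24 × (2.60/24.0)² = 0.03803 mrem/h
B: 15.9 × (1.90/16.2)² = 0.2187 mrem/h
C: 226 × (2.60/22.0)² = 3.157 mrem/h
Total = 0.03803 + 0.2187 + 3.157 = 3.414 mrem/h.

3.41 mrem/h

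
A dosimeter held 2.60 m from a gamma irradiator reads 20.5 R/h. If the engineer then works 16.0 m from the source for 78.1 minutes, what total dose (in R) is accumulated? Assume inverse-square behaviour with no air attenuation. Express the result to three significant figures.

0.705 R

Intensity scales as (d₁/d₂)², so rate at 16.0 m:
(2.60/16.0)² = 0.02641, so 20.5 × 0.02641 = 0.5414 R/h.
Dose = rate × time = 0.5414 R/h × 1.302 h = 0.7049 R.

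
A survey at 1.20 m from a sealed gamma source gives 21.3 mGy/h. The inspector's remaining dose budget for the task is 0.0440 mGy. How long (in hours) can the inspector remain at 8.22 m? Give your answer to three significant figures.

Since intensity falls as 1/r², rate at 8.22 m:
21.3 × (1.20/8.22)² = 21.3 × 0.02131 = 0.4539 mGy/h.
Stay time = 0.0440 mGy ÷ 0.4539 mGy/h = 0.09694 h.

0.0969 h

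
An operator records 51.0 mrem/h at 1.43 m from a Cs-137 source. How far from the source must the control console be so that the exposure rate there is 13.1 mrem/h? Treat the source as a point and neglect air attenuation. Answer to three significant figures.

Intensity scales as (d₁/d₂)², so d₂ = d₁·√(I₁/I₂).
I₁/I₂ = 51.0/13.1 = 3.893, so d₂ = 1.43 × √3.893 = 2.821 m.

2.82 m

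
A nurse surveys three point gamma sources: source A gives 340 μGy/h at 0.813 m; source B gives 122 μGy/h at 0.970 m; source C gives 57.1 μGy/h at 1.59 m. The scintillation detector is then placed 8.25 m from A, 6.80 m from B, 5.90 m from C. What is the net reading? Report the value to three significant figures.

By superposition, sum each source's inverse-square contribution:
A: 340 × (0.813/8.25)² = 3.302 μGy/h
B: 122 × (0.970/6.80)² = 2.482 μGy/h
C: 57.1 × (1.59/5.90)² = 4.147 μGy/h
Total = 3.302 + 2.482 + 4.147 = 9.931 μGy/h.

9.93 μGy/h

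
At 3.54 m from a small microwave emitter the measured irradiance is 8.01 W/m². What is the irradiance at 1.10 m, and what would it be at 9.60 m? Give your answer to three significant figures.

83.0 W/m²; 1.09 W/m²

Since intensity falls as 1/r²,
At 1.10 m: (3.54/1.10)² = 10.36, so 8.01 × 10.36 = 82.98 W/m²
At 9.60 m: (1.10/9.60)² = 0.01313, so 82.98 × 0.01313 = 1.090 W/m².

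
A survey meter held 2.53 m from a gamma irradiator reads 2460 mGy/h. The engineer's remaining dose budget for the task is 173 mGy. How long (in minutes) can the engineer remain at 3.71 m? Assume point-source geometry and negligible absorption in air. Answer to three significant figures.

9.07 min

Using I₁d₁² = I₂d₂², rate at 3.71 m:
2460 × (2.53/3.71)² = 2460 × 0.4650 = 1144 mGy/h.
Stay time = 173 mGy ÷ 1144 mGy/h = 0.1512 h = 9.072 min.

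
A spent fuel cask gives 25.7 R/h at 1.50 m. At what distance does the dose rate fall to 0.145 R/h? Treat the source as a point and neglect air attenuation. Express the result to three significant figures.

Using I₁d₁² = I₂d₂², d₂ = d₁·√(I₁/I₂).
I₁/I₂ = 25.7/0.145 = 177.2, so d₂ = 1.50 × √177.2 = 19.97 m.

20.0 m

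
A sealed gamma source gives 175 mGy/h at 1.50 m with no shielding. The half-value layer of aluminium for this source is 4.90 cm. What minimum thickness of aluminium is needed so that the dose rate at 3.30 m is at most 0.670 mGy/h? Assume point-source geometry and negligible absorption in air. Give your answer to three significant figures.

28.2 cm

At 3.30 m, distance alone gives (1.50/3.30)² = 0.2066, so 175 × 0.2066 = 36.16 mGy/h.
Further attenuation needed: 36.16/0.670 = 53.97.
n = log₂(53.97) = 5.754 half-value layers.
Thickness = 5.754 × 4.90 cm = 28.19 cm.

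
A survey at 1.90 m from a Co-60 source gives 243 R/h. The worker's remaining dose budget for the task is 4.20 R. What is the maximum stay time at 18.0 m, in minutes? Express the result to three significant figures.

Since intensity falls as 1/r², rate at 18.0 m:
243 × (1.90/18.0)² = 243 × 0.01114 = 2.707 R/h.
Stay time = 4.20 R ÷ 2.707 R/h = 1.552 h = 93.12 min.

93.1 min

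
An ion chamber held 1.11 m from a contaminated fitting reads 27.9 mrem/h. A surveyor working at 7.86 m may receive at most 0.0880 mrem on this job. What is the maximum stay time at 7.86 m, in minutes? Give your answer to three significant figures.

Since intensity falls as 1/r², rate at 7.86 m:
(1.11/7.86)² = 0.01994, so 27.9 × 0.01994 = 0.5563 mrem/h.
Stay time = 0.0880 mrem ÷ 0.5563 mrem/h = 0.1582 h = 9.492 min.

9.49 min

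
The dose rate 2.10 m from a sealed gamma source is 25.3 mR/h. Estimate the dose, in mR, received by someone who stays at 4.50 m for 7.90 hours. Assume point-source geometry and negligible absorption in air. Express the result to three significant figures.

43.5 mR

Since intensity falls as 1/r², rate at 4.50 m:
(2.10/4.50)² = 0.2178, so 25.3 × 0.2178 = 5.510 mR/h.
Dose = rate × time = 5.510 mR/h × 7.900 h = 43.53 mR.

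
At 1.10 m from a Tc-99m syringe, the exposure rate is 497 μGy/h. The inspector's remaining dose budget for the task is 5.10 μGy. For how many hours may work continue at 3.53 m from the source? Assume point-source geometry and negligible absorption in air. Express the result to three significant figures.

0.106 h

By the inverse-square law, rate at 3.53 m:
(1.10/3.53)² = 0.09710, so 497 × 0.09710 = 48.26 μGy/h.
Stay time = 5.10 μGy ÷ 48.26 μGy/h = 0.1057 h.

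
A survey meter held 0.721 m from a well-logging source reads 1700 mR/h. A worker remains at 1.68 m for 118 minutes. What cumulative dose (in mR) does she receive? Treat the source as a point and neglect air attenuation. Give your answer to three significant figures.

Applying the 1/r² law, rate at 1.68 m:
1700 × (0.721/1.68)² = 1700 × 0.1842 = 313.1 mR/h.
Dose = rate × time = 313.1 mR/h × 1.967 h = 615.9 mR.

616 mR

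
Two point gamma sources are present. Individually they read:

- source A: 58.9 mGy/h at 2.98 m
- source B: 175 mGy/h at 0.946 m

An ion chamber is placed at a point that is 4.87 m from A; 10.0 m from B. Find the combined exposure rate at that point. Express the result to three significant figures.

By superposition, sum each source's inverse-square contribution:
A: 58.9 × (2.98/4.87)² = 22.05 mGy/h
B: 175 × (0.946/10.0)² = 1.566 mGy/h
Total = 22.05 + 1.566 = 23.62 mGy/h.

23.6 mGy/h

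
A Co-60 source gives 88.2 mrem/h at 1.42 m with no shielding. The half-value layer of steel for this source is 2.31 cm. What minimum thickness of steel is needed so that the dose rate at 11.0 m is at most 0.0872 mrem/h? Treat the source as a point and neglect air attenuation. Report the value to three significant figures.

At 11.0 m, distance alone gives 88.2 × (1.42/11.0)² = 88.2 × 0.01666 = 1.469 mrem/h.
Further attenuation needed: 1.469/0.0872 = 16.85.
n = log₂(16.85) = 4.075 half-value layers.
Thickness = 4.075 × 2.31 cm = 9.413 cm.

9.41 cm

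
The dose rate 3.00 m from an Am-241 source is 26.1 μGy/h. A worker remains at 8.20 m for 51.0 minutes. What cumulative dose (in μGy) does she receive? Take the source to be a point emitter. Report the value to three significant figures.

Applying the 1/r² law, rate at 8.20 m:
(3.00/8.20)² = 0.1338, so 26.1 × 0.1338 = 3.492 μGy/h.
Dose = rate × time = 3.492 μGy/h × 0.8500 h = 2.968 μGy.

2.97 μGy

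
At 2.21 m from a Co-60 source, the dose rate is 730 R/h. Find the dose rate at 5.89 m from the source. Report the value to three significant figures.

Intensity scales as (d₁/d₂)², so the rate at 5.89 m is
730 × (2.21/5.89)² = 730 × 0.1408 = 102.8 R/h.

103 R/h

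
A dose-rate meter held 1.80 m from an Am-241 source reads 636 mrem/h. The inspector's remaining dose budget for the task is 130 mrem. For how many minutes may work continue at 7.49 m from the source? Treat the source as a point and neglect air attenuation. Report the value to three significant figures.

Using I₁d₁² = I₂d₂², rate at 7.49 m:
(1.80/7.49)² = 0.05775, so 636 × 0.05775 = 36.73 mrem/h.
Stay time = 130 mrem ÷ 36.73 mrem/h = 3.539 h = 212.3 min.

212 min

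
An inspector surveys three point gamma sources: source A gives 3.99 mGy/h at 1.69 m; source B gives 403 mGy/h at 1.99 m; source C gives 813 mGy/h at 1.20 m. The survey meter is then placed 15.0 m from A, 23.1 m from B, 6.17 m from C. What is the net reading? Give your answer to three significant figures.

By superposition, sum each source's inverse-square contribution:
A: 3.99 × (1.69/15.0)² = 0.05065 mGy/h
B: 403 × (1.99/23.1)² = 2.991 mGy/h
C: 813 × (1.20/6.17)² = 30.75 mGy/h
Total = 0.05065 + 2.991 + 30.75 = 33.79 mGy/h.

33.8 mGy/h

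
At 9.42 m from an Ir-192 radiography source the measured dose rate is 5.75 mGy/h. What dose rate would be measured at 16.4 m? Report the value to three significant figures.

1.90 mGy/h

Intensity scales as (d₁/d₂)², so scaling from 9.42 m to 16.4 m:
(9.42/16.4)² = 0.3299, so 5.75 × 0.3299 = 1.897 mGy/h.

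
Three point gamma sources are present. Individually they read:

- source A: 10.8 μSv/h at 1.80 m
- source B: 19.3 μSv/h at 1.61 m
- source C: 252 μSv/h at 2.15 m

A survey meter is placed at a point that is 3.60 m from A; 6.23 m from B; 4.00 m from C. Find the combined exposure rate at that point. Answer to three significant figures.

76.8 μSv/h

By superposition, sum each source's inverse-square contribution:
A: 10.8 × (1.80/3.60)² = 2.700 μSv/h
B: 19.3 × (1.61/6.23)² = 1.289 μSv/h
C: 252 × (2.15/4.00)² = 72.80 μSv/h
Total = 2.700 + 1.289 + 72.80 = 76.79 μSv/h.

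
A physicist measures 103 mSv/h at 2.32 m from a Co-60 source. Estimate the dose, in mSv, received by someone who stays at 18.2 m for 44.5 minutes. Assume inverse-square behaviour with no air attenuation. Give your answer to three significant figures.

Applying the 1/r² law, rate at 18.2 m:
(2.32/18.2)² = 0.01625, so 103 × 0.01625 = 1.674 mSv/h.
Dose = rate × time = 1.674 mSv/h × 0.7417 h = 1.242 mSv.

1.24 mSv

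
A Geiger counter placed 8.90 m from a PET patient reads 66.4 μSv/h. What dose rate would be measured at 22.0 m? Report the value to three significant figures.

Intensity scales as (d₁/d₂)², so scaling from 8.90 m to 22.0 m:
(8.90/22.0)² = 0.1637, so 66.4 × 0.1637 = 10.87 μSv/h.

10.9 μSv/h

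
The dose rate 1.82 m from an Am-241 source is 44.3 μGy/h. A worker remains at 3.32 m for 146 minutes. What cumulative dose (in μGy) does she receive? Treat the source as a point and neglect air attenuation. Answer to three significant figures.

Applying the 1/r² law, rate at 3.32 m:
44.3 × (1.82/3.32)² = 44.3 × 0.3005 = 13.31 μGy/h.
Dose = rate × time = 13.31 μGy/h × 2.433 h = 32.38 μGy.

32.4 μGy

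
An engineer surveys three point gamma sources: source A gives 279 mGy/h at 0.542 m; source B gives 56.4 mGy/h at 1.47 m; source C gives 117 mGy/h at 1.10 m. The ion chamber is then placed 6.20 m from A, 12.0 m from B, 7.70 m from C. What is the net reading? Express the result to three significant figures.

5.37 mGy/h

By superposition, sum each source's inverse-square contribution:
A: 279 × (0.542/6.20)² = 2.132 mGy/h
B: 56.4 × (1.47/12.0)² = 0.8464 mGy/h
C: 117 × (1.10/7.70)² = 2.388 mGy/h
Total = 2.132 + 0.8464 + 2.388 = 5.366 mGy/h.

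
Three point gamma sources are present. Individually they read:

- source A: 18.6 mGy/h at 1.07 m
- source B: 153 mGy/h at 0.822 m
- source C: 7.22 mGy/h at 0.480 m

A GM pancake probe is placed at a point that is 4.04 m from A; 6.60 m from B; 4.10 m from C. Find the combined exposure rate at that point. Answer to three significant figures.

By superposition, sum each source's inverse-square contribution:
A: 18.6 × (1.07/4.04)² = 1.305 mGy/h
B: 153 × (0.822/6.60)² = 2.373 mGy/h
C: 7.22 × (0.480/4.10)² = 0.09896 mGy/h
Total = 1.305 + 2.373 + 0.09896 = 3.777 mGy/h.

3.78 mGy/h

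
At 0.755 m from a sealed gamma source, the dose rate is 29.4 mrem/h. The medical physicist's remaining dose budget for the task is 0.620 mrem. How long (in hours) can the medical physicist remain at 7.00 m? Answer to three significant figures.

Applying the 1/r² law, rate at 7.00 m:
29.4 × (0.755/7.00)² = 29.4 × 0.01163 = 0.3419 mrem/h.
Stay time = 0.620 mrem ÷ 0.3419 mrem/h = 1.813 h.

1.81 h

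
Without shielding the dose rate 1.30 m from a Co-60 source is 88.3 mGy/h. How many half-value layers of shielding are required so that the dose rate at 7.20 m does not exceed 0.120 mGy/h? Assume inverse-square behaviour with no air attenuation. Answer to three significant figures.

At 7.20 m, distance alone gives 88.3 × (1.30/7.20)² = 88.3 × 0.03260 = 2.879 mGy/h.
Further attenuation needed: 2.879/0.120 = 23.99.
n = log₂(23.99) = 4.584 half-value layers.

4.58 half-value layers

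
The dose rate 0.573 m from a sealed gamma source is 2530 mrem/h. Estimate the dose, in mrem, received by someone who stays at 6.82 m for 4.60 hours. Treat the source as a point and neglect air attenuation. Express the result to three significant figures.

Using I₁d₁² = I₂d₂², rate at 6.82 m:
2530 × (0.573/6.82)² = 2530 × 0.007059 = 17.86 mrem/h.
Dose = rate × time = 17.86 mrem/h × 4.600 h = 82.16 mrem.

82.2 mrem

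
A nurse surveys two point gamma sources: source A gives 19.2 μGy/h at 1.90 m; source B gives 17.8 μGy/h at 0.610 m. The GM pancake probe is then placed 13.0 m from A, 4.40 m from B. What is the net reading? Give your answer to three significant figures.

0.752 μGy/h

Each source contributes Iᵢ·(dᵢ/rᵢ)²; contributions add.
A: 19.2 × (1.90/13.0)² = 0.4101 μGy/h
B: 17.8 × (0.610/4.40)² = 0.3421 μGy/h
Total = 0.4101 + 0.3421 = 0.7522 μGy/h.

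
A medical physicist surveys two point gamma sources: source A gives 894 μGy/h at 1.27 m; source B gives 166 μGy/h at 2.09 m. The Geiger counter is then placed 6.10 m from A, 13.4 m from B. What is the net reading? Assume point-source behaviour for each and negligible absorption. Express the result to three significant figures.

42.8 μGy/h

By superposition, sum each source's inverse-square contribution:
A: 894 × (1.27/6.10)² = 38.75 μGy/h
B: 166 × (2.09/13.4)² = 4.038 μGy/h
Total = 38.75 + 4.038 = 42.79 μGy/h.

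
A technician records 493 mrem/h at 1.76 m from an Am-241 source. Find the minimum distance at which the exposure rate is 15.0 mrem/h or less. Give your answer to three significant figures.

By the inverse-square law, d₂ = d₁·√(I₁/I₂).
I₁/I₂ = 493/15.0 = 32.87, so d₂ = 1.76 × √32.87 = 10.09 m.

10.1 m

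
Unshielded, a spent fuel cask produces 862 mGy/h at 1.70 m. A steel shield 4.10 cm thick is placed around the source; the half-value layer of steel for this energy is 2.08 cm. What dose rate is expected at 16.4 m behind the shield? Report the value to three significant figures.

2.36 mGy/h

Distance alone: 862 × (1.70/16.4)² = 862 × 0.01075 = 9.266 mGy/h.
Shield: 4.10/2.08 = 1.971 half-value layers → attenuation 2^(−1.971) = 0.2551.
Combined: 9.266 × 0.2551 = 2.364 mGy/h.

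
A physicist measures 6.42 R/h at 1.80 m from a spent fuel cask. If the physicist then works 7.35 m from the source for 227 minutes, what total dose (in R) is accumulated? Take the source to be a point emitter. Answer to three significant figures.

Intensity scales as (d₁/d₂)², so rate at 7.35 m:
6.42 × (1.80/7.35)² = 6.42 × 0.05998 = 0.3851 R/h.
Dose = rate × time = 0.3851 R/h × 3.783 h = 1.457 R.

1.46 R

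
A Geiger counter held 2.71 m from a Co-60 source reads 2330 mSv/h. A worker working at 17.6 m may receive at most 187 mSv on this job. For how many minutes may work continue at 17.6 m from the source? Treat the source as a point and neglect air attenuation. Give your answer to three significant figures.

203 min

Applying the 1/r² law, rate at 17.6 m:
2330 × (2.71/17.6)² = 2330 × 0.02371 = 55.24 mSv/h.
Stay time = 187 mSv ÷ 55.24 mSv/h = 3.385 h = 203.1 min.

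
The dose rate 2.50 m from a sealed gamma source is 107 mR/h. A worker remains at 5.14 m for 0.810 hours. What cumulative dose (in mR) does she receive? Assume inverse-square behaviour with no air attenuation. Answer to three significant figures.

20.5 mR

Intensity scales as (d₁/d₂)², so rate at 5.14 m:
(2.50/5.14)² = 0.2366, so 107 × 0.2366 = 25.32 mR/h.
Dose = rate × time = 25.32 mR/h × 0.8100 h = 20.51 mR.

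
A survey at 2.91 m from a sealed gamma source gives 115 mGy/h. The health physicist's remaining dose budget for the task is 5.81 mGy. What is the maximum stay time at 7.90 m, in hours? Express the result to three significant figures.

0.372 h

By the inverse-square law, rate at 7.90 m:
115 × (2.91/7.90)² = 115 × 0.1357 = 15.61 mGy/h.
Stay time = 5.81 mGy ÷ 15.61 mGy/h = 0.3722 h.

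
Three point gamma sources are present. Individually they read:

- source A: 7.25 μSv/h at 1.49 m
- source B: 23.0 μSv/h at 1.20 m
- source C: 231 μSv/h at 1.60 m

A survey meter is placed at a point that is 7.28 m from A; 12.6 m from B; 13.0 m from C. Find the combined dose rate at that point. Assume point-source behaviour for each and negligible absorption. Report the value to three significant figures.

By superposition, sum each source's inverse-square contribution:
A: 7.25 × (1.49/7.28)² = 0.3037 μSv/h
B: 23.0 × (1.20/12.6)² = 0.2086 μSv/h
C: 231 × (1.60/13.0)² = 3.499 μSv/h
Total = 0.3037 + 0.2086 + 3.499 = 4.011 μSv/h.

4.01 μSv/h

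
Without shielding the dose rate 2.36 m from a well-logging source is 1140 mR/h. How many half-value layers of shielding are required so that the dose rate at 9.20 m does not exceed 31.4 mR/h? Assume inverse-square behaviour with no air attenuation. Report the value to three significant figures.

At 9.20 m, distance alone gives 1140 × (2.36/9.20)² = 1140 × 0.06580 = 75.01 mR/h.
Further attenuation needed: 75.01/31.4 = 2.389.
n = log₂(2.389) = 1.256 half-value layers.

1.26 half-value layers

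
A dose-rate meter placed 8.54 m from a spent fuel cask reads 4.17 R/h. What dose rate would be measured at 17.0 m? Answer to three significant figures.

1.05 R/h

By the inverse-square law, scaling from 8.54 m to 17.0 m:
4.17 × (8.54/17.0)² = 4.17 × 0.2524 = 1.053 R/h.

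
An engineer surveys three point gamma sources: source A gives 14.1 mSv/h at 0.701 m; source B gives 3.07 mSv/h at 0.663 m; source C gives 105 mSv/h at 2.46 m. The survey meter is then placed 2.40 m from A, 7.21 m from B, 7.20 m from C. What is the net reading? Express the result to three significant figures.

13.5 mSv/h

By superposition, sum each source's inverse-square contribution:
A: 14.1 × (0.701/2.40)² = 1.203 mSv/h
B: 3.07 × (0.663/7.21)² = 0.02596 mSv/h
C: 105 × (2.46/7.20)² = 12.26 mSv/h
Total = 1.203 + 0.02596 + 12.26 = 13.49 mSv/h.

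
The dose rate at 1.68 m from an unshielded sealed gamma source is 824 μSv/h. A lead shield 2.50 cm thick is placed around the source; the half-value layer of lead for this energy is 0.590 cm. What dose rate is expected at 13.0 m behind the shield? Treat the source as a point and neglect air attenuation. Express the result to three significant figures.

0.730 μSv/h

Distance alone: (1.68/13.0)² = 0.01670, so 824 × 0.01670 = 13.76 μSv/h.
Shield: 2.50/0.590 = 4.237 half-value layers → attenuation 2^(−4.237) = 0.05303.
Combined: 13.76 × 0.05303 = 0.7297 μSv/h.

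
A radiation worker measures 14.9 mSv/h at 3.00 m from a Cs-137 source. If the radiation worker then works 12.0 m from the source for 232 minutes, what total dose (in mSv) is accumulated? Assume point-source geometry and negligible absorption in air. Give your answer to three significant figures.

3.60 mSv

Using I₁d₁² = I₂d₂², rate at 12.0 m:
(3.00/12.0)² = 0.06250, so 14.9 × 0.06250 = 0.9313 mSv/h.
Dose = rate × time = 0.9313 mSv/h × 3.867 h = 3.601 mSv.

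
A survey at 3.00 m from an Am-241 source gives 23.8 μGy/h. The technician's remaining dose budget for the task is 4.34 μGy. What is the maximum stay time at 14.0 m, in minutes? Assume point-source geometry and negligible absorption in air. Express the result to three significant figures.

Applying the 1/r² law, rate at 14.0 m:
(3.00/14.0)² = 0.04592, so 23.8 × 0.04592 = 1.093 μGy/h.
Stay time = 4.34 μGy ÷ 1.093 μGy/h = 3.971 h = 238.3 min.

238 min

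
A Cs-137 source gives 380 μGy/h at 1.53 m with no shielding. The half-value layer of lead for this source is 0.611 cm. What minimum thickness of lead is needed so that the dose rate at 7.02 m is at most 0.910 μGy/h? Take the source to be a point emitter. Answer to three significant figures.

2.63 cm

At 7.02 m, distance alone gives (1.53/7.02)² = 0.04750, so 380 × 0.04750 = 18.05 μGy/h.
Further attenuation needed: 18.05/0.910 = 19.84.
n = log₂(19.84) = 4.310 half-value layers.
Thickness = 4.310 × 0.611 cm = 2.633 cm.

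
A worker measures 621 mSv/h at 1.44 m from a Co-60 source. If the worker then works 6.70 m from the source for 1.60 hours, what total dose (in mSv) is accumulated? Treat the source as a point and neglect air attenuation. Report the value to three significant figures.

45.9 mSv

Using I₁d₁² = I₂d₂², rate at 6.70 m:
(1.44/6.70)² = 0.04619, so 621 × 0.04619 = 28.68 mSv/h.
Dose = rate × time = 28.68 mSv/h × 1.600 h = 45.89 mSv.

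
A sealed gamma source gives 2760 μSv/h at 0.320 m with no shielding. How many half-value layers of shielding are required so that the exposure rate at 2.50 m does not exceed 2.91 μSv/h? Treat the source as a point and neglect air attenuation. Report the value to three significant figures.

3.96 half-value layers

At 2.50 m, distance alone gives (0.320/2.50)² = 0.01638, so 2760 × 0.01638 = 45.21 μSv/h.
Further attenuation needed: 45.21/2.91 = 15.54.
n = log₂(15.54) = 3.958 half-value layers.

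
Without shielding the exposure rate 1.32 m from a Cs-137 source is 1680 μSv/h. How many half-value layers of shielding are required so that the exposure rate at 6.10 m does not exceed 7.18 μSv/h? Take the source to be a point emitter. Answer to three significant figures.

3.45 half-value layers

At 6.10 m, distance alone gives 1680 × (1.32/6.10)² = 1680 × 0.04683 = 78.67 μSv/h.
Further attenuation needed: 78.67/7.18 = 10.96.
n = log₂(10.96) = 3.454 half-value layers.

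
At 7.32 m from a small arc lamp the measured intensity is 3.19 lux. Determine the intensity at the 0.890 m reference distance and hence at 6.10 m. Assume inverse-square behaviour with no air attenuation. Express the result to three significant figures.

216 lux; 4.59 lux

Since intensity falls as 1/r²,
At 0.890 m: (7.32/0.890)² = 67.65, so 3.19 × 67.65 = 215.8 lux
At 6.10 m: 215.8 × (0.890/6.10)² = 215.8 × 0.02129 = 4.594 lux.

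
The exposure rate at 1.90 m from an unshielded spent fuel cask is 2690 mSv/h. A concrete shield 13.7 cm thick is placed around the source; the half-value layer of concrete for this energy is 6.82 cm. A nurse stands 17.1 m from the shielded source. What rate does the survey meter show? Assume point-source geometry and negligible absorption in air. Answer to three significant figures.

Distance alone: 2690 × (1.90/17.1)² = 2690 × 0.01235 = 33.22 mSv/h.
Shield: 13.7/6.82 = 2.009 half-value layers → attenuation 2^(−2.009) = 0.2484.
Combined: 33.22 × 0.2484 = 8.252 mSv/h.

8.25 mSv/h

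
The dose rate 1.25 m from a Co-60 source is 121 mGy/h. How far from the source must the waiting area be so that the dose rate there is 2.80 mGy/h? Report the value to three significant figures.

8.22 m

By the inverse-square law, d₂ = d₁·√(I₁/I₂).
I₁/I₂ = 121/2.80 = 43.21, so d₂ = 1.25 × √43.21 = 8.217 m.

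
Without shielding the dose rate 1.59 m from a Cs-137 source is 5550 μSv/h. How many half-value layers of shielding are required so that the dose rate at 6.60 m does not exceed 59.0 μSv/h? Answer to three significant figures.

2.45 half-value layers

At 6.60 m, distance alone gives 5550 × (1.59/6.60)² = 5550 × 0.05804 = 322.1 μSv/h.
Further attenuation needed: 322.1/59.0 = 5.459.
n = log₂(5.459) = 2.449 half-value layers.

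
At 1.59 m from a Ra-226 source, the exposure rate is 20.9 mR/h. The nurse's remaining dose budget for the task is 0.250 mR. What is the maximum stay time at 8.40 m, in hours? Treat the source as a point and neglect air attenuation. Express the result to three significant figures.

Intensity scales as (d₁/d₂)², so rate at 8.40 m:
20.9 × (1.59/8.40)² = 20.9 × 0.03583 = 0.7488 mR/h.
Stay time = 0.250 mR ÷ 0.7488 mR/h = 0.3339 h.

0.334 h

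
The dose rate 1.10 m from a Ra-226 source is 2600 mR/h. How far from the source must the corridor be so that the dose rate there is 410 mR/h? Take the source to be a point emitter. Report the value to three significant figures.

2.77 m

Intensity scales as (d₁/d₂)², so d₂ = d₁·√(I₁/I₂).
I₁/I₂ = 2600/410 = 6.341, so d₂ = 1.10 × √6.341 = 2.770 m.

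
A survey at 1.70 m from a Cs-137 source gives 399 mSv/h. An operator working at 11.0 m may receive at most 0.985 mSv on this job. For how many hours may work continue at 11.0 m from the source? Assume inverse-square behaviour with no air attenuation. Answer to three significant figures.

0.103 h

Using I₁d₁² = I₂d₂², rate at 11.0 m:
(1.70/11.0)² = 0.02388, so 399 × 0.02388 = 9.528 mSv/h.
Stay time = 0.985 mSv ÷ 9.528 mSv/h = 0.1034 h.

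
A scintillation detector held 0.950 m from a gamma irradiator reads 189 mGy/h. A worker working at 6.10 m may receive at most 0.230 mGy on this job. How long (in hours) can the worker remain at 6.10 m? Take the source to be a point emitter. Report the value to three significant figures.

By the inverse-square law, rate at 6.10 m:
189 × (0.950/6.10)² = 189 × 0.02425 = 4.583 mGy/h.
Stay time = 0.230 mGy ÷ 4.583 mGy/h = 0.05019 h.

0.0502 h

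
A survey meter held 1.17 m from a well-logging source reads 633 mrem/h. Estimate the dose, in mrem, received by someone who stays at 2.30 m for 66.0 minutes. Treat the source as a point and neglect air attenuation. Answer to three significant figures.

180 mrem

Since intensity falls as 1/r², rate at 2.30 m:
633 × (1.17/2.30)² = 633 × 0.2588 = 163.8 mrem/h.
Dose = rate × time = 163.8 mrem/h × 1.100 h = 180.2 mrem.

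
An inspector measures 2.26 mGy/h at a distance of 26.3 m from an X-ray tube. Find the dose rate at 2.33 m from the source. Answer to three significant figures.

Intensity scales as (d₁/d₂)², so the rate at 2.33 m is
2.26 × (26.3/2.33)² = 2.26 × 127.4 = 287.9 mGy/h.

288 mGy/h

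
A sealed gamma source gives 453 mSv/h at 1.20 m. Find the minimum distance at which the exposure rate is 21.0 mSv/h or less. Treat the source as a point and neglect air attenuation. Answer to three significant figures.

5.57 m

Intensity scales as (d₁/d₂)², so d₂ = d₁·√(I₁/I₂).
I₁/I₂ = 453/21.0 = 21.57, so d₂ = 1.20 × √21.57 = 5.573 m.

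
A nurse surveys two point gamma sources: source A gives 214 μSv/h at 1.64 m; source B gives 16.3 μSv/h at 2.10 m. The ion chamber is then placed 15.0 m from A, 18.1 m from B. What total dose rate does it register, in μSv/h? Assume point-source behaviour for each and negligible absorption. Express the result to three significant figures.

2.78 μSv/h

Each source contributes Iᵢ·(dᵢ/rᵢ)²; contributions add.
A: 214 × (1.64/15.0)² = 2.558 μSv/h
B: 16.3 × (2.10/18.1)² = 0.2194 μSv/h
Total = 2.558 + 0.2194 = 2.777 μSv/h.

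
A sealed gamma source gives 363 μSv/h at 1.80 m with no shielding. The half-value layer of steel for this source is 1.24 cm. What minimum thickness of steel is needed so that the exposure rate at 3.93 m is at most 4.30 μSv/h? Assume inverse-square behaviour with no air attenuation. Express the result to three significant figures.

At 3.93 m, distance alone gives 363 × (1.80/3.93)² = 363 × 0.2098 = 76.16 μSv/h.
Further attenuation needed: 76.16/4.30 = 17.71.
n = log₂(17.71) = 4.146 half-value layers.
Thickness = 4.146 × 1.24 cm = 5.141 cm.

5.14 cm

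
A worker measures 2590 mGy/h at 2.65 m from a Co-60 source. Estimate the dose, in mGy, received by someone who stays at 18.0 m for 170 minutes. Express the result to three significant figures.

159 mGy

Since intensity falls as 1/r², rate at 18.0 m:
(2.65/18.0)² = 0.02167, so 2590 × 0.02167 = 56.13 mGy/h.
Dose = rate × time = 56.13 mGy/h × 2.833 h = 159.0 mGy.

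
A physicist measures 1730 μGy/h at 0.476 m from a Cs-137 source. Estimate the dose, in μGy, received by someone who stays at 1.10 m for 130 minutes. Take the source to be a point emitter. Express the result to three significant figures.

Since intensity falls as 1/r², rate at 1.10 m:
(0.476/1.10)² = 0.1873, so 1730 × 0.1873 = 324.0 μGy/h.
Dose = rate × time = 324.0 μGy/h × 2.167 h = 702.1 μGy.

702 μGy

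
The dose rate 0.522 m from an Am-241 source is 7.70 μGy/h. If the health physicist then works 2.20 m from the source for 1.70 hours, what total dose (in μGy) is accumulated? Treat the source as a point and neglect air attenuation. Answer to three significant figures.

0.737 μGy

By the inverse-square law, rate at 2.20 m:
(0.522/2.20)² = 0.05630, so 7.70 × 0.05630 = 0.4335 μGy/h.
Dose = rate × time = 0.4335 μGy/h × 1.700 h = 0.7369 μGy.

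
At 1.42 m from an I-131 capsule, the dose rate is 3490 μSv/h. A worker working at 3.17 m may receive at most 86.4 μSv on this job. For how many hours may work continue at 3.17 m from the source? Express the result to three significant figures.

0.123 h

Since intensity falls as 1/r², rate at 3.17 m:
3490 × (1.42/3.17)² = 3490 × 0.2007 = 700.4 μSv/h.
Stay time = 86.4 μSv ÷ 700.4 μSv/h = 0.1234 h.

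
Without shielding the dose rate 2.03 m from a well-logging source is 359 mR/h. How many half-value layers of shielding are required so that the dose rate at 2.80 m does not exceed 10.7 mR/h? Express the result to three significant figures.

4.14 half-value layers

At 2.80 m, distance alone gives (2.03/2.80)² = 0.5256, so 359 × 0.5256 = 188.7 mR/h.
Further attenuation needed: 188.7/10.7 = 17.64.
n = log₂(17.64) = 4.141 half-value layers.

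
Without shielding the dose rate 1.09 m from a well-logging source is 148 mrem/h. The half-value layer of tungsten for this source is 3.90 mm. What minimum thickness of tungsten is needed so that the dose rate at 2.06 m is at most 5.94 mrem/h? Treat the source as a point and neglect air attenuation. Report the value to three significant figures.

At 2.06 m, distance alone gives 148 × (1.09/2.06)² = 148 × 0.2800 = 41.44 mrem/h.
Further attenuation needed: 41.44/5.94 = 6.976.
n = log₂(6.976) = 2.802 half-value layers.
Thickness = 2.802 × 3.90 mm = 10.93 mm.

10.9 mm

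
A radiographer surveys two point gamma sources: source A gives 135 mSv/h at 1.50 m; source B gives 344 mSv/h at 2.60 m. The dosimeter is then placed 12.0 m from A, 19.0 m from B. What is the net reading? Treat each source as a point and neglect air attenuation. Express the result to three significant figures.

8.55 mSv/h

By superposition, sum each source's inverse-square contribution:
A: 135 × (1.50/12.0)² = 2.109 mSv/h
B: 344 × (2.60/19.0)² = 6.442 mSv/h
Total = 2.109 + 6.442 = 8.551 mSv/h.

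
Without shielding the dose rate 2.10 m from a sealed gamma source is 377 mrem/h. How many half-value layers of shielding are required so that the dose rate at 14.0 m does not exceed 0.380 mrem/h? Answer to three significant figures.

At 14.0 m, distance alone gives 377 × (2.10/14.0)² = 377 × 0.02250 = 8.482 mrem/h.
Further attenuation needed: 8.482/0.380 = 22.32.
n = log₂(22.32) = 4.480 half-value layers.

4.48 half-value layers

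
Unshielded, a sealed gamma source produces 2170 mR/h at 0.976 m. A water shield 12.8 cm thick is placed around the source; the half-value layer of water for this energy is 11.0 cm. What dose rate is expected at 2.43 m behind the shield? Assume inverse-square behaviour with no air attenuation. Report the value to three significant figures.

Distance alone: (0.976/2.43)² = 0.1613, so 2170 × 0.1613 = 350.0 mR/h.
Shield: 12.8/11.0 = 1.164 half-value layers → attenuation 2^(−1.164) = 0.4463.
Combined: 350.0 × 0.4463 = 156.2 mR/h.

156 mR/h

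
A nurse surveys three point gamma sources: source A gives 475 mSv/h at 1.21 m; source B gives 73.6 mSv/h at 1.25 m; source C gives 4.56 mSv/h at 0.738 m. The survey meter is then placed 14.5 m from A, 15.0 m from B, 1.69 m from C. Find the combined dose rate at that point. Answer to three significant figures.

4.69 mSv/h

By superposition, sum each source's inverse-square contribution:
A: 475 × (1.21/14.5)² = 3.308 mSv/h
B: 73.6 × (1.25/15.0)² = 0.5111 mSv/h
C: 4.56 × (0.738/1.69)² = 0.8696 mSv/h
Total = 3.308 + 0.5111 + 0.8696 = 4.689 mSv/h.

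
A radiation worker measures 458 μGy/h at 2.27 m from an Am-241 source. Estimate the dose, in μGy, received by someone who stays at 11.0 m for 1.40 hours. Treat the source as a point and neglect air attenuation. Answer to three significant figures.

27.3 μGy

By the inverse-square law, rate at 11.0 m:
(2.27/11.0)² = 0.04259, so 458 × 0.04259 = 19.51 μGy/h.
Dose = rate × time = 19.51 μGy/h × 1.400 h = 27.31 μGy.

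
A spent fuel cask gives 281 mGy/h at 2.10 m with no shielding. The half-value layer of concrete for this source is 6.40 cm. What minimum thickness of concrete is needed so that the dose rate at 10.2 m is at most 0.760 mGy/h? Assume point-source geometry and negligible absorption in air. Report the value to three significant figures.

At 10.2 m, distance alone gives (2.10/10.2)² = 0.04239, so 281 × 0.04239 = 11.91 mGy/h.
Further attenuation needed: 11.91/0.760 = 15.67.
n = log₂(15.67) = 3.970 half-value layers.
Thickness = 3.970 × 6.40 cm = 25.41 cm.

25.4 cm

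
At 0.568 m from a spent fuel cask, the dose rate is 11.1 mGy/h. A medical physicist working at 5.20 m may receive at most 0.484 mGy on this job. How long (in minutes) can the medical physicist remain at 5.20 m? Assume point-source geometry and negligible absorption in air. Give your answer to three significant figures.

Intensity scales as (d₁/d₂)², so rate at 5.20 m:
(0.568/5.20)² = 0.01193, so 11.1 × 0.01193 = 0.1324 mGy/h.
Stay time = 0.484 mGy ÷ 0.1324 mGy/h = 3.656 h = 219.4 min.

219 min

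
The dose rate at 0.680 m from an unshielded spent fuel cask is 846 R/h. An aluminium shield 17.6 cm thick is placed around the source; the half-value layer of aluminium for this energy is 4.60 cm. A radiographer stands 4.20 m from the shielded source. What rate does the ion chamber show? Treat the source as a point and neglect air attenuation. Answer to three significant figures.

Distance alone: 846 × (0.680/4.20)² = 846 × 0.02621 = 22.17 R/h.
Shield: 17.6/4.60 = 3.826 half-value layers → attenuation 2^(−3.826) = 0.07051.
Combined: 22.17 × 0.07051 = 1.563 R/h.

1.56 R/h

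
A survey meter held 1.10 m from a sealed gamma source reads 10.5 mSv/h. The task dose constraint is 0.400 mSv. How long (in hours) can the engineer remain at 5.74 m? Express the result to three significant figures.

1.04 h

Since intensity falls as 1/r², rate at 5.74 m:
10.5 × (1.10/5.74)² = 10.5 × 0.03672 = 0.3856 mSv/h.
Stay time = 0.400 mSv ÷ 0.3856 mSv/h = 1.037 h.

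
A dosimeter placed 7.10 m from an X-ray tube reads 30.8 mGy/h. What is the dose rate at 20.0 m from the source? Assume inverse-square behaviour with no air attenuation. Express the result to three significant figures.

3.88 mGy/h

By the inverse-square law, scaling from 7.10 m to 20.0 m:
30.8 × (7.10/20.0)² = 30.8 × 0.1260 = 3.881 mGy/h.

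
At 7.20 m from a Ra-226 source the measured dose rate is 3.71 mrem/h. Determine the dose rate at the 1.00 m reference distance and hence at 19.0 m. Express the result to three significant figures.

Applying the 1/r² law,
At 1.00 m: 3.71 × (7.20/1.00)² = 3.71 × 51.84 = 192.3 mrem/h
At 19.0 m: (1.00/19.0)² = 0.002770, so 192.3 × 0.002770 = 0.5327 mrem/h.

192 mrem/h; 0.533 mrem/h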